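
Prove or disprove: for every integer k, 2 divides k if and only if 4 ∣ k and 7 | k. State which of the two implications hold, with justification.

(⇒) fails; (⇐) holds.

Converse. Suppose 4 ∣ k and 7 ∣ k. Any common multiple of 4 and 7 is a multiple of their lcm; here gcd(4, 7) = 1, so lcm(4, 7) = 4·7 = 28, so 28 ∣ k. Since 2 ∣ 28, it follows that 2 ∣ k.

Forward direction. This fails: take k = 2. Certainly 2 ∣ 2, but 4 ∤ 2.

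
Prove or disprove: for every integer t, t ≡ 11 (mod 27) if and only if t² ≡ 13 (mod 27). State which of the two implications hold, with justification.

Only the forward direction holds.

[⇒] Suppose t ≡ 11 (mod 27). Write t = 27j + 11. Then (27j + 11)² = 729j² + 594j + 121 = 27(27j² + 22j + 4) + 13, so t² ≡ 13 (mod 27).

[⇐] This fails: take t = 16. Then 16² = 256 ≡ 13 (mod 27), yet 16 ≡ 16 (mod 27), not 11.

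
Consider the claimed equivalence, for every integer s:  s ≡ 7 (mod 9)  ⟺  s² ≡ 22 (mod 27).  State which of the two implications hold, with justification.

(→) This fails: take s = 16. Then 16 ≡ 7 (mod 9), but 16² = 256 ≡ 13 (mod 27), not 22.

(←) This fails: take s = 20. Then 20² = 400 ≡ 22 (mod 27), yet 20 ≡ 2 (mod 9), not 7.

Both directions fail.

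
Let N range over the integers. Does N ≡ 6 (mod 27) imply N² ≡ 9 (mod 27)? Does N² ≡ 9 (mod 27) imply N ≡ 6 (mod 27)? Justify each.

Forward direction. Suppose N ≡ 6 (mod 27). Write N = 27j + 6. Then (27j + 6)² = 729j² + 324j + 36 = 27(27j² + 12j + 1) + 9, so N² ≡ 9 (mod 27).

Converse. This fails: take N = 3. Then 3² = 9 ≡ 9 (mod 27), yet 3 ≡ 3 (mod 27), not 6.

(⇒) holds; (⇐) fails.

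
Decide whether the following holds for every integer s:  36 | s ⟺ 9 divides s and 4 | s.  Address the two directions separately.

Equivalent; both directions hold.

Forward direction. If 36 ∣ s, write s = 36q. Since 36 = 4·9, s = 9·(4q), so 9 ∣ s; and since 36 = 9·4, s = 4·(9q), so 4 ∣ s.

Converse. Suppose 9 ∣ s and 4 ∣ s. Any common multiple of 9 and 4 is a multiple of their lcm; here gcd(9, 4) = 1, so lcm(9, 4) = 9·4 = 36, so 36 ∣ s.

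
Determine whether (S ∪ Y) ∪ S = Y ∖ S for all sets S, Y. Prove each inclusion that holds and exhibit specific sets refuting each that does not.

(⊆) This inclusion fails. Take S = {1}, Y = ∅; then 1 ∈ (S ∪ Y) ∪ S but 1 ∉ Y ∖ S.

(⊇) Let x ∈ Y ∖ S. Then x ∈ Y and x ∉ S, from which x ∈ (S ∪ Y) ∪ S.

Only the reverse inclusion holds.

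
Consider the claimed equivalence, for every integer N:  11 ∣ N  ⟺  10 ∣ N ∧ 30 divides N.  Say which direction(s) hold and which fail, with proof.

Neither implication holds.

(→) This fails: take N = 11. Certainly 11 ∣ 11, but 10 ∤ 11.

(←) This fails: take N = 30. Both 10 ∣ 30 and 30 ∣ 30, yet 30 is not a multiple of 11 (since 30 = 2·11 + 8), so 11 ∤ 30.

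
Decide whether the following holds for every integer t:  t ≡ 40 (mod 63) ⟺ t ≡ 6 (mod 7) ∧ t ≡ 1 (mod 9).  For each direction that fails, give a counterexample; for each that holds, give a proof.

Both directions fail.

(⇒) This fails: t = 40 gives 40 ≡ 40 (mod 63) but 40 ≡ 5 (mod 7), so the conjunction on the right does not hold.

(⇐) This fails: t = 55 satisfies both congruences on the right (55 ≡ 6 mod 7 and 55 ≡ 1 mod 9) yet 55 ≡ 55 (mod 63), not 40.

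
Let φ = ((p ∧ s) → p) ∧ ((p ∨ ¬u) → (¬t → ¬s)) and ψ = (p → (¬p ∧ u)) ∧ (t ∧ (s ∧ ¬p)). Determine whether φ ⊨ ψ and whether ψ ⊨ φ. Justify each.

(→) This fails. Under u = F, p = F, s = F, t = F, the left side is true but the right side is false.

(←) Assume the antecedent. If u is true, the antecedent forces (u = T, p = F, s = T, t = T), and the consequent holds there. If u is false, the antecedent forces (u = F, p = F, s = T, t = T), and the consequent holds there. Either way the consequent holds.

Only the reverse direction holds.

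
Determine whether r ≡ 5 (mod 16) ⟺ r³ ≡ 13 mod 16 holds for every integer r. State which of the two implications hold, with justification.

(⟹) Suppose r ≡ 5 (mod 16). Write r = 16j + 5. Then (16j + 5)³ = 4096j³ + 3840j² + 1200j + 125 = 16(256j³ + 240j² + 75j + 7) + 13, so r³ ≡ 13 (mod 16).

(⟸) Conversely, suppose r³ ≡ 13 (mod 16). The only residue r in {0, …, 15} with r³ ≡ 13 (mod 16) is r = 5, so r ≡ 5 (mod 16).

Both implications hold.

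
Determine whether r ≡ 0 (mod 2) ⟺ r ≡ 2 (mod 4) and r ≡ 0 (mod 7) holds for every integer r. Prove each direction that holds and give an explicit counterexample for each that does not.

Only the reverse direction holds.

(⇒) This fails: r = 0 gives 0 ≡ 0 (mod 2) but 0 ≡ 0 (mod 4), so the conjunction on the right does not hold.

(⇐) Conversely, if r ≡ 2 (mod 4) and r ≡ 0 (mod 7), then by the Chinese remainder theorem r ≡ 14 (mod 28). Since 14 ≡ 0 (mod 2) and 2 ∣ 28, we get r ≡ 0 (mod 2).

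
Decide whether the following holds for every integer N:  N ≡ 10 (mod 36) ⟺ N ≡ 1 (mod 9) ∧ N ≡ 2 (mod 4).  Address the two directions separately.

(⇐) If N ≡ 1 (mod 9) and N ≡ 2 (mod 4), then by the Chinese remainder theorem N ≡ 10 (mod 36). This is exactly N ≡ 10 (mod 36).

(⇒) Suppose N ≡ 10 (mod 36); write N = 36j + 10. Since 9 ∣ 36, reducing mod 9 gives N ≡ 10 ≡ 1 (mod 9); since 4 ∣ 36, reducing mod 4 gives N ≡ 10 ≡ 2 (mod 4).

Both implications hold.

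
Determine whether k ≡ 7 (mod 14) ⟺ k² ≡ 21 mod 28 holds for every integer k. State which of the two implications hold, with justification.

Both directions hold; the statement is true.

(⟸) The residues r modulo 28 with r² ≡ 21 (mod 28) are exactly {7, 21}, and each is ≡ 7 (mod 14).

(⟹) Suppose k ≡ 7 (mod 14). Working modulo 28, k ∈ {7, 21}; for each such r, r² ≡ 21 (mod 28).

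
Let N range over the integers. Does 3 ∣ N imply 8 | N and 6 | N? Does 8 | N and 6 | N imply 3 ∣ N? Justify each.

Only the converse holds.

[⇐] Suppose 8 ∣ N and 6 ∣ N. Any common multiple of 8 and 6 is a multiple of their lcm; here lcm(8, 6) = 8·6/gcd(8, 6) = 48/2 = 24, so 24 ∣ N. Since 3 ∣ 24, it follows that 3 ∣ N.

[⇒] This fails: take N = 3. Certainly 3 ∣ 3, but 8 ∤ 3.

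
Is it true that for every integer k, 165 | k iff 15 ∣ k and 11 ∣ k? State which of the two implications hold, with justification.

Forward direction. If 165 ∣ k, write k = 165q. Since 165 = 11·15, k = 15·(11q), so 15 ∣ k; and since 165 = 15·11, k = 11·(15q), so 11 ∣ k.

Converse. Suppose 15 ∣ k and 11 ∣ k. Any common multiple of 15 and 11 is a multiple of their lcm; here gcd(15, 11) = 1, so lcm(15, 11) = 15·11 = 165, so 165 ∣ k.

Both implications hold.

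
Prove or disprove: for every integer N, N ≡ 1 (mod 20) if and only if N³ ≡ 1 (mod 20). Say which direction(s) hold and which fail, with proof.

Both directions hold.

Forward direction. Suppose N ≡ 1 (mod 20). Write N = 20j + 1. Then (20j + 1)³ = 8000j³ + 1200j² + 60j + 1 = 20(400j³ + 60j² + 3j) + 1, so N³ ≡ 1 (mod 20).

Converse. Suppose N³ ≡ 1 (mod 20). The only residue r in {0, …, 19} with r³ ≡ 1 (mod 20) is r = 1, so N ≡ 1 (mod 20).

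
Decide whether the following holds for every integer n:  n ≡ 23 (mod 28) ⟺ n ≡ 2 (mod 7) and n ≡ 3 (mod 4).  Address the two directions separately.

(→) Suppose n ≡ 23 (mod 28); write n = 28j + 23. Since 7 ∣ 28, reducing mod 7 gives n ≡ 23 ≡ 2 (mod 7); since 4 ∣ 28, reducing mod 4 gives n ≡ 23 ≡ 3 (mod 4).

(←) Conversely, if n ≡ 2 (mod 7) and n ≡ 3 (mod 4), then by the Chinese remainder theorem n ≡ 23 (mod 28). This is exactly n ≡ 23 (mod 28).

Both directions hold.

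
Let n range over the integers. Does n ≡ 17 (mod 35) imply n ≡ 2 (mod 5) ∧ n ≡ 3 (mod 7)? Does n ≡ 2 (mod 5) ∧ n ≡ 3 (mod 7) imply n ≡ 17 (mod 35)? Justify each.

(⇒) Suppose n ≡ 17 (mod 35); write n = 35j + 17. Since 5 ∣ 35, reducing mod 5 gives n ≡ 17 ≡ 2 (mod 5); since 7 ∣ 35, reducing mod 7 gives n ≡ 17 ≡ 3 (mod 7).

(⇐) Conversely, if n ≡ 2 (mod 5) and n ≡ 3 (mod 7), then by the Chinese remainder theorem n ≡ 17 (mod 35). This is exactly n ≡ 17 (mod 35).

Equivalent; both directions hold.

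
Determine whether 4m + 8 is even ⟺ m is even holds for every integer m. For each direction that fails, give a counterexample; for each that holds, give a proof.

(→) This fails: take m = 5. Then 4m + 8 = 28, which is even, yet m = 5 is odd, not even.

(←) Suppose m is even. Since 4 is even, 4m is even for every m, so 4m + 8 has the same parity as 8, which is even. Hence 4m + 8 is even.

Not equivalent: only (⇐) holds.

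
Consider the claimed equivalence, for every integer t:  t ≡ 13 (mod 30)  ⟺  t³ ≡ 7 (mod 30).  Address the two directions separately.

(⟹) Suppose t ≡ 13 (mod 30). Write t = 30j + 13. Then (30j + 13)³ = 27000j³ + 35100j² + 15210j + 2197 = 30(900j³ + 1170j² + 507j + 73) + 7, so t³ ≡ 7 (mod 30).

(⟸) Conversely, suppose t³ ≡ 7 (mod 30). The only residue r in {0, …, 29} with r³ ≡ 7 (mod 30) is r = 13, so t ≡ 13 (mod 30).

Both directions hold; the statement is true.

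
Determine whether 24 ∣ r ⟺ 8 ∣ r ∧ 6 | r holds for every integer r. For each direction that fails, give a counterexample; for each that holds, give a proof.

Both implications hold.

(⇐) Suppose 8 ∣ r and 6 ∣ r. Any common multiple of 8 and 6 is a multiple of their lcm; here lcm(8, 6) = 8·6/gcd(8, 6) = 48/2 = 24, so 24 ∣ r.

(⇒) If 24 ∣ r, write r = 24q. Since 24 = 3·8, r = 8·(3q), so 8 ∣ r; and since 24 = 4·6, r = 6·(4q), so 6 ∣ r.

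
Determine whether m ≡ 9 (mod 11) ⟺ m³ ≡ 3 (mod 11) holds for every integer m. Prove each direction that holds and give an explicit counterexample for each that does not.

(→) Suppose m ≡ 9 (mod 11). Write m = 11j + 9. Then (11j + 9)³ = 1331j³ + 3267j² + 2673j + 729 = 11(121j³ + 297j² + 243j + 66) + 3, so m³ ≡ 3 (mod 11).

(←) Conversely, suppose m³ ≡ 3 (mod 11). The only residue r in {0, …, 10} with r³ ≡ 3 (mod 11) is r = 9, so m ≡ 9 (mod 11).

Both directions hold.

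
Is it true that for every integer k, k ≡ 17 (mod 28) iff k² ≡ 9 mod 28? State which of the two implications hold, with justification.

(⇒) holds; (⇐) fails.

(→) Suppose k ≡ 17 (mod 28). Write k = 28j + 17. Then (28j + 17)² = 784j² + 952j + 289 = 28(28j² + 34j + 10) + 9, so k² ≡ 9 (mod 28).

(←) This fails: take k = 3. Then 3² = 9 ≡ 9 (mod 28), yet 3 ≡ 3 (mod 28), not 17.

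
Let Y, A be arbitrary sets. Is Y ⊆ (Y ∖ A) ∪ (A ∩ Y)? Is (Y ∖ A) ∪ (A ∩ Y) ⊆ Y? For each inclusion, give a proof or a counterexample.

Both inclusions hold.

(⊆) Let x ∈ Y. Then either x ∈ Y and x ∉ A; or x ∈ Y ∩ A. In each case x ∈ (Y ∖ A) ∪ (A ∩ Y), so Y ⊆ (Y ∖ A) ∪ (A ∩ Y).

(⊇) Let x ∈ (Y ∖ A) ∪ (A ∩ Y). Then either x ∈ Y and x ∉ A; or x ∈ Y ∩ A. In each case x ∈ Y, so (Y ∖ A) ∪ (A ∩ Y) ⊆ Y.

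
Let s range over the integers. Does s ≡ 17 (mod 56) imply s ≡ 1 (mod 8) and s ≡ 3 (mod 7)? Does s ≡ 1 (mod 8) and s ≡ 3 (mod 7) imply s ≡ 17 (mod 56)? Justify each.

Both directions hold.

Forward direction. Suppose s ≡ 17 (mod 56); write s = 56j + 17. Since 8 ∣ 56, reducing mod 8 gives s ≡ 17 ≡ 1 (mod 8); since 7 ∣ 56, reducing mod 7 gives s ≡ 17 ≡ 3 (mod 7).

Converse. If s ≡ 1 (mod 8) and s ≡ 3 (mod 7), then by the Chinese remainder theorem s ≡ 17 (mod 56). This is exactly s ≡ 17 (mod 56).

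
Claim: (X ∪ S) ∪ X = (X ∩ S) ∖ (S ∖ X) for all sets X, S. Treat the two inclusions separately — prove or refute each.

Forward inclusion. This inclusion fails. Take X = {1}, S = ∅; then 1 ∈ (X ∪ S) ∪ X but 1 ∉ (X ∩ S) ∖ (S ∖ X).

Reverse inclusion. Let x ∈ (X ∩ S) ∖ (S ∖ X). Then x ∈ X ∩ S, from which x ∈ (X ∪ S) ∪ X.

Only the reverse inclusion holds.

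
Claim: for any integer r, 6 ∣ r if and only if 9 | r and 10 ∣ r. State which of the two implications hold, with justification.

(⟹) This fails: take r = 6. Certainly 6 ∣ 6, but 9 ∤ 6.

(⟸) Suppose 9 ∣ r and 10 ∣ r. Any common multiple of 9 and 10 is a multiple of their lcm; here gcd(9, 10) = 1, so lcm(9, 10) = 9·10 = 90, so 90 ∣ r. Since 6 ∣ 90, it follows that 6 ∣ r.

The forward direction fails; the converse holds.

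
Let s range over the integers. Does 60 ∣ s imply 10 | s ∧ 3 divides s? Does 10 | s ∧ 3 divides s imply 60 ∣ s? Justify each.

Converse. This fails: take s = 30. Both 10 ∣ 30 and 3 ∣ 30, yet 30 is not a multiple of 60 (since 30 = 0·60 + 30), so 60 ∤ 30.

Forward direction. If 60 ∣ s, write s = 60q. Since 60 = 6·10, s = 10·(6q), so 10 ∣ s; and since 60 = 20·3, s = 3·(20q), so 3 ∣ s.

Not equivalent: only (⇒) holds.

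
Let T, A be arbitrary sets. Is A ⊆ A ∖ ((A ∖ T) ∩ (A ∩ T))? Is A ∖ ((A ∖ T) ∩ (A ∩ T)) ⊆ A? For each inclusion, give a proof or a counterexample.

Both inclusions hold.

(⊆) Let x ∈ A. Then either x ∈ A and x ∉ T; or x ∈ T ∩ A. In each case x ∈ A ∖ ((A ∖ T) ∩ (A ∩ T)), so A ⊆ A ∖ ((A ∖ T) ∩ (A ∩ T)).

(⊇) Let x ∈ A ∖ ((A ∖ T) ∩ (A ∩ T)). Then either x ∈ A and x ∉ T; or x ∈ T ∩ A. In each case x ∈ A, so A ∖ ((A ∖ T) ∩ (A ∩ T)) ⊆ A.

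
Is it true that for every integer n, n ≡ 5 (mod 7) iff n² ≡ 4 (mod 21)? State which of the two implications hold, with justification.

[⇒] This fails: take n = 12. Then 12 ≡ 5 (mod 7), but 12² = 144 ≡ 18 (mod 21), not 4.

[⇐] This fails: take n = 2. Then 2² = 4 ≡ 4 (mod 21), yet 2 ≡ 2 (mod 7), not 5.

Neither implication holds.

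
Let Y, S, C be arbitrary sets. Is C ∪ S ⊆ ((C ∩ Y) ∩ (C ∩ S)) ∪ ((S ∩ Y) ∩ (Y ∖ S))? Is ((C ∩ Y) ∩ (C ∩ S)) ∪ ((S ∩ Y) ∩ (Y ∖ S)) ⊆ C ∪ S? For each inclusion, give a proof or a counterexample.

(⊆) fails; (⊇) holds.

(⊆) This inclusion fails. Take Y = ∅, S = {1}, C = ∅; then 1 ∈ C ∪ S but 1 ∉ ((C ∩ Y) ∩ (C ∩ S)) ∪ ((S ∩ Y) ∩ (Y ∖ S)).

(⊇) Let x ∈ ((C ∩ Y) ∩ (C ∩ S)) ∪ ((S ∩ Y) ∩ (Y ∖ S)). Then x ∈ Y ∩ S ∩ C, from which x ∈ C ∪ S.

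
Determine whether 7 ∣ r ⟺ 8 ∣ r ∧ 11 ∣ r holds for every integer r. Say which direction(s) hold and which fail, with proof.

Forward direction. This fails: take r = 7. Certainly 7 ∣ 7, but 8 ∤ 7.

Converse. This fails: take r = 88. Both 8 ∣ 88 and 11 ∣ 88, yet 88 is not a multiple of 7 (since 88 = 12·7 + 4), so 7 ∤ 88.

Both directions fail.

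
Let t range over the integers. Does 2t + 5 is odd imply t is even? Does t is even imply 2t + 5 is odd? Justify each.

Only the converse holds.

(⟹) This fails: take t = 3. Then 2t + 5 = 11, which is odd, yet t = 3 is odd, not even.

(⟸) Suppose t is even. Since 2 is even, 2t is even for every t, so 2t + 5 has the same parity as 5, which is odd. Hence 2t + 5 is odd.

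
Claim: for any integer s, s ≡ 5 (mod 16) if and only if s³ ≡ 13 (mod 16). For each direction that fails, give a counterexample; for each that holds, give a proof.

(⟹) Suppose s ≡ 5 (mod 16). Write s = 16j + 5. Then (16j + 5)³ = 4096j³ + 3840j² + 1200j + 125 = 16(256j³ + 240j² + 75j + 7) + 13, so s³ ≡ 13 (mod 16).

(⟸) Conversely, suppose s³ ≡ 13 (mod 16). The only residue r in {0, …, 15} with r³ ≡ 13 (mod 16) is r = 5, so s ≡ 5 (mod 16).

Both implications hold.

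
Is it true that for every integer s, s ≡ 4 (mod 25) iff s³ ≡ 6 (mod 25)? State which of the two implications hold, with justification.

(→) This fails: take s = 4. Then 4 ≡ 4 (mod 25), but 4³ = 64 ≡ 14 (mod 25), not 6.

(←) This fails: take s = 11. Then 11³ = 1331 ≡ 6 (mod 25), yet 11 ≡ 11 (mod 25), not 4.

Neither implication holds.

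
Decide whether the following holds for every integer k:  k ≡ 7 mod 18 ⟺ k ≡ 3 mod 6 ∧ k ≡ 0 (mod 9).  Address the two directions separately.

(→) This fails: k = 7 gives 7 ≡ 7 (mod 18) but 7 ≡ 1 (mod 6), so the conjunction on the right does not hold.

(←) This fails: k = 9 satisfies both congruences on the right (9 ≡ 3 mod 6 and 9 ≡ 0 mod 9) yet 9 ≡ 9 (mod 18), not 7.

Neither direction holds.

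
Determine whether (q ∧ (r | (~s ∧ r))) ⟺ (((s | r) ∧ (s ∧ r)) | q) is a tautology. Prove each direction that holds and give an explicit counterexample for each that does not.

(⟹) Assume the antecedent. If q is true, ((s | r) ∧ (s ∧ r)) | q reduces to true regardless of the other variables. If q is false, the antecedent cannot hold. Either way ((s | r) ∧ (s ∧ r)) | q holds.

(⟸) This fails. Under q = T, r = F, s = F, the left side is false but the right side is true.

Only the forward direction holds.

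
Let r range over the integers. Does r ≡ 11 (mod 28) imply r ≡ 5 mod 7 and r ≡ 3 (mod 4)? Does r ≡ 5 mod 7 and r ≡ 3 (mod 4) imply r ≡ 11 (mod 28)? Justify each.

(→) This fails: r = 11 gives 11 ≡ 11 (mod 28) but 11 ≡ 4 (mod 7), so the conjunction on the right does not hold.

(←) This fails: r = 19 satisfies both congruences on the right (19 ≡ 5 mod 7 and 19 ≡ 3 mod 4) yet 19 ≡ 19 (mod 28), not 11.

Both directions fail.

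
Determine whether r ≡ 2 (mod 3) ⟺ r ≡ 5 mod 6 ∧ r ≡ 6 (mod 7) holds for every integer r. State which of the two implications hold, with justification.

The forward direction fails; the converse holds.

(⟹) This fails: r = 32 gives 32 ≡ 2 (mod 3) but 32 ≡ 2 (mod 6), so the conjunction on the right does not hold.

(⟸) Conversely, if r ≡ 5 (mod 6) and r ≡ 6 (mod 7), then by the Chinese remainder theorem r ≡ 41 (mod 42). Since 41 ≡ 2 (mod 3) and 3 ∣ 42, we get r ≡ 2 (mod 3).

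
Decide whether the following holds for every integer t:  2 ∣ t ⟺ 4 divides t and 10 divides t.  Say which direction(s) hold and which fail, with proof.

(⇐) Suppose 4 ∣ t and 10 ∣ t. Any common multiple of 4 and 10 is a multiple of their lcm; here lcm(4, 10) = 4·10/gcd(4, 10) = 40/2 = 20, so 20 ∣ t. Since 2 ∣ 20, it follows that 2 ∣ t.

(⇒) This fails: take t = 2. Certainly 2 ∣ 2, but 4 ∤ 2.

Not equivalent: only (⇐) holds.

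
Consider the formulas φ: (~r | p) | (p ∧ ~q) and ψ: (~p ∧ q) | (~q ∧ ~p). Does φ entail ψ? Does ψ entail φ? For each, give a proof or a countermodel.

Neither implication holds.

Forward direction. This fails. Under r = F, p = T, q = F, the left side is true but the right side is false.

Converse. This fails. Under r = T, p = F, q = F, the left side is false but the right side is true.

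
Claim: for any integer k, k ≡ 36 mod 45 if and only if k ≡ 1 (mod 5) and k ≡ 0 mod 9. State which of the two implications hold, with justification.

(←) If k ≡ 1 (mod 5) and k ≡ 0 (mod 9), then by the Chinese remainder theorem k ≡ 36 (mod 45). This is exactly k ≡ 36 (mod 45).

(→) Suppose k ≡ 36 (mod 45); write k = 45j + 36. Since 5 ∣ 45, reducing mod 5 gives k ≡ 36 ≡ 1 (mod 5); since 9 ∣ 45, reducing mod 9 gives k ≡ 36 ≡ 0 (mod 9).

Equivalent; both directions hold.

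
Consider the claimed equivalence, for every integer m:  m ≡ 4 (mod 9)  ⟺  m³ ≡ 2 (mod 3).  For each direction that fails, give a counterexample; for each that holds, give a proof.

Both directions fail.

(→) This fails: take m = 4. Then 4 ≡ 4 (mod 9), but 4³ = 64 ≡ 1 (mod 3), not 2.

(←) This fails: take m = 2. Then 2³ = 8 ≡ 2 (mod 3), yet 2 ≡ 2 (mod 9), not 4.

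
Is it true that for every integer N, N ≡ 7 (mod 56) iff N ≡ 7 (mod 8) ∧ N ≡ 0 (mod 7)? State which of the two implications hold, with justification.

[⇒] Suppose N ≡ 7 (mod 56); write N = 56j + 7. Since 8 ∣ 56, reducing mod 8 gives N ≡ 7 (mod 8); since 7 ∣ 56, reducing mod 7 gives N ≡ 7 ≡ 0 (mod 7).

[⇐] Conversely, if N ≡ 7 (mod 8) and N ≡ 0 (mod 7), then by the Chinese remainder theorem N ≡ 7 (mod 56). This is exactly N ≡ 7 (mod 56).

The biconditional holds.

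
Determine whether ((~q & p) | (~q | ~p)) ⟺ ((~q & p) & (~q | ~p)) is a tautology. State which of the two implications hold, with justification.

(→) This fails. Under p = F, q = F, the left side is true but the right side is false.

(←) Assume the antecedent. If p is true, the antecedent forces (p = T, q = F), and (~q & p) | (~q | ~p) holds there. If p is false, the antecedent cannot hold. Either way (~q & p) | (~q | ~p) holds.

Only the converse holds.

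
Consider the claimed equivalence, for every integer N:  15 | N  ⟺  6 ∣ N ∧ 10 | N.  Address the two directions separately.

Only the converse holds.

Forward direction. This fails: take N = 15. Certainly 15 ∣ 15, but 6 ∤ 15.

Converse. Suppose 6 ∣ N and 10 ∣ N. Any common multiple of 6 and 10 is a multiple of their lcm; here lcm(6, 10) = 6·10/gcd(6, 10) = 60/2 = 30, so 30 ∣ N. Since 15 ∣ 30, it follows that 15 ∣ N.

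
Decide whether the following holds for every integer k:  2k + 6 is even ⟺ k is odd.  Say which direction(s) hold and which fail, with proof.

(⇒) This fails: take k = 2. Then 2k + 6 = 10, which is even, yet k = 2 is even, not odd.

(⇐) Suppose k is odd. Since 2 is even, 2k is even for every k, so 2k + 6 has the same parity as 6, which is even. Hence 2k + 6 is even.

(⇒) fails; (⇐) holds.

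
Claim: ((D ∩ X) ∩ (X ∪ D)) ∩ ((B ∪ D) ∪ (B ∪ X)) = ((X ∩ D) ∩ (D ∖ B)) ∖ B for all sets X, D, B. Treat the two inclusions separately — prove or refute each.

The sets are not equal: only the reverse inclusion holds.

(⟹) This inclusion fails. Take X = {1}, D = {1}, B = {1}; then 1 ∈ ((D ∩ X) ∩ (X ∪ D)) ∩ ((B ∪ D) ∪ (B ∪ X)) but 1 ∉ ((X ∩ D) ∩ (D ∖ B)) ∖ B.

(⟸) Let x ∈ ((X ∩ D) ∩ (D ∖ B)) ∖ B. Then x ∈ X ∩ D and x ∉ B, from which x ∈ ((D ∩ X) ∩ (X ∪ D)) ∩ ((B ∪ D) ∪ (B ∪ X)).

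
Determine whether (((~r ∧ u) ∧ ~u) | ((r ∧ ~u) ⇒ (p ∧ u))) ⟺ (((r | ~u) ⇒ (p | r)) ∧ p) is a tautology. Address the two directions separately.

Both directions fail.

[⇒] This fails. Under u = F, r = F, p = F, the left side is true but the right side is false.

[⇐] This fails. Under u = F, r = T, p = T, the left side is false but the right side is true.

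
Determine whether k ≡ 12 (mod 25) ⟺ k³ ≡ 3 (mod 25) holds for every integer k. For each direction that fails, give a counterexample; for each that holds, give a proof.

(←) Suppose k³ ≡ 3 (mod 25). The only residue r in {0, …, 24} with r³ ≡ 3 (mod 25) is r = 12, so k ≡ 12 (mod 25).

(→) Suppose k ≡ 12 (mod 25). Write k = 25j + 12. Then (25j + 12)³ = 15625j³ + 22500j² + 10800j + 1728 = 25(625j³ + 900j² + 432j + 69) + 3, so k³ ≡ 3 (mod 25).

Both directions hold.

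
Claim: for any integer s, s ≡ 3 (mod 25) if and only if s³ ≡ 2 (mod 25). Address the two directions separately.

The biconditional holds.

(⇒) Suppose s ≡ 3 (mod 25). Write s = 25j + 3. Then (25j + 3)³ = 15625j³ + 5625j² + 675j + 27 = 25(625j³ + 225j² + 27j + 1) + 2, so s³ ≡ 2 (mod 25).

(⇐) Conversely, suppose s³ ≡ 2 (mod 25). The only residue r in {0, …, 24} with r³ ≡ 2 (mod 25) is r = 3, so s ≡ 3 (mod 25).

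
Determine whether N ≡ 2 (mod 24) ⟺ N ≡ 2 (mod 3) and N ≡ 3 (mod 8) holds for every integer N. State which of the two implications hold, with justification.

Both directions fail.

Forward direction. This fails: N = 2 gives 2 ≡ 2 (mod 24) but 2 ≡ 2 (mod 8), so the conjunction on the right does not hold.

Converse. This fails: N = 11 satisfies both congruences on the right (11 ≡ 2 mod 3 and 11 ≡ 3 mod 8) yet 11 ≡ 11 (mod 24), not 2.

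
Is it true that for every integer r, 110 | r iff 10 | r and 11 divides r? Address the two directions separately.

Both directions hold.

(⟹) If 110 ∣ r, write r = 110q. Since 110 = 11·10, r = 10·(11q), so 10 ∣ r; and since 110 = 10·11, r = 11·(10q), so 11 ∣ r.

(⟸) Suppose 10 ∣ r and 11 ∣ r. Any common multiple of 10 and 11 is a multiple of their lcm; here gcd(10, 11) = 1, so lcm(10, 11) = 10·11 = 110, so 110 ∣ r.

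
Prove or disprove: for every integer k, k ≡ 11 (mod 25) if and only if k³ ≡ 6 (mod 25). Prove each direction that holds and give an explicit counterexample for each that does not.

Both directions hold; the statement is true.

(←) Suppose k³ ≡ 6 (mod 25). The only residue r in {0, …, 24} with r³ ≡ 6 (mod 25) is r = 11, so k ≡ 11 (mod 25).

(→) Suppose k ≡ 11 (mod 25). Write k = 25j + 11. Then (25j + 11)³ = 15625j³ + 20625j² + 9075j + 1331 = 25(625j³ + 825j² + 363j + 53) + 6, so k³ ≡ 6 (mod 25).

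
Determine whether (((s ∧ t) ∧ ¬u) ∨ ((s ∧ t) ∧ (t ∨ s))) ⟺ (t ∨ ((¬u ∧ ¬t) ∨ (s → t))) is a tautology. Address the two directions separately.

(⟹) Assume the antecedent. If u is true, the antecedent forces (u = T, t = T, s = T), and t ∨ ((¬u ∧ ¬t) ∨ (s → t)) holds there. If u is false, t ∨ ((¬u ∧ ¬t) ∨ (s → t)) reduces to true regardless of the other variables. Either way t ∨ ((¬u ∧ ¬t) ∨ (s → t)) holds.

(⟸) This fails. Under u = F, t = F, s = F, the left side is false but the right side is true.

(⇒) holds; (⇐) fails.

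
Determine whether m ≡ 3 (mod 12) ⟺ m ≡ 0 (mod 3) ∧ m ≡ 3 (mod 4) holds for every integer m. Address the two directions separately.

Converse. If m ≡ 0 (mod 3) and m ≡ 3 (mod 4), then by the Chinese remainder theorem m ≡ 3 (mod 12). This is exactly m ≡ 3 (mod 12).

Forward direction. Suppose m ≡ 3 (mod 12); write m = 12j + 3. Since 3 ∣ 12, reducing mod 3 gives m ≡ 3 ≡ 0 (mod 3); since 4 ∣ 12, reducing mod 4 gives m ≡ 3 (mod 4).

Equivalent; both directions hold.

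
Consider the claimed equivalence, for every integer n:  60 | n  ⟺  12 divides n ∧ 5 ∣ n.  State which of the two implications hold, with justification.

Both directions hold; the statement is true.

(←) Suppose 12 ∣ n and 5 ∣ n. Any common multiple of 12 and 5 is a multiple of their lcm; here gcd(12, 5) = 1, so lcm(12, 5) = 12·5 = 60, so 60 ∣ n.

(→) If 60 ∣ n, write n = 60q. Since 60 = 5·12, n = 12·(5q), so 12 ∣ n; and since 60 = 12·5, n = 5·(12q), so 5 ∣ n.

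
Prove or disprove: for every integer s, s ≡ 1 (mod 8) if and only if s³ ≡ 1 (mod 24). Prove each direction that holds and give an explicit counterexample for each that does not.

(←) The residues r modulo 24 with r³ ≡ 1 (mod 24) are exactly {1}, and each is ≡ 1 (mod 8).

(→) This fails: take s = 9. Then 9 ≡ 1 (mod 8), but 9³ = 729 ≡ 9 (mod 24), not 1.

(⇒) fails; (⇐) holds.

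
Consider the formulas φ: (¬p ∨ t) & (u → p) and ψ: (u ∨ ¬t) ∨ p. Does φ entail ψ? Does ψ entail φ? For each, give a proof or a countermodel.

(⇒) fails and (⇐) fails.

(⟹) This fails. Under u = F, p = F, t = T, the left side is true but the right side is false.

(⟸) This fails. Under u = T, p = F, t = F, the left side is false but the right side is true.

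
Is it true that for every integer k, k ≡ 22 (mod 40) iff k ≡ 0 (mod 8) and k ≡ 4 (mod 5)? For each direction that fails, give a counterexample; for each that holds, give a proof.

Both directions fail.

(⇒) This fails: k = 22 gives 22 ≡ 22 (mod 40) but 22 ≡ 6 (mod 8), so the conjunction on the right does not hold.

(⇐) This fails: k = 24 satisfies both congruences on the right (24 ≡ 0 mod 8 and 24 ≡ 4 mod 5) yet 24 ≡ 24 (mod 40), not 22.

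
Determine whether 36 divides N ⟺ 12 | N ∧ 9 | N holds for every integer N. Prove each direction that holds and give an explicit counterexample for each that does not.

(⟹) If 36 ∣ N, write N = 36q. Since 36 = 3·12, N = 12·(3q), so 12 ∣ N; and since 36 = 4·9, N = 9·(4q), so 9 ∣ N.

(⟸) Suppose 12 ∣ N and 9 ∣ N. Any common multiple of 12 and 9 is a multiple of their lcm; here lcm(12, 9) = 12·9/gcd(12, 9) = 108/3 = 36, so 36 ∣ N.

Both directions hold; the statement is true.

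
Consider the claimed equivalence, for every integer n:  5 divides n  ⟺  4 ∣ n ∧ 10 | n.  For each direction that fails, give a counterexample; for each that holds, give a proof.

Only the converse holds.

(⟹) This fails: take n = 5. Certainly 5 ∣ 5, but 4 ∤ 5.

(⟸) Suppose 4 ∣ n and 10 ∣ n. Any common multiple of 4 and 10 is a multiple of their lcm; here lcm(4, 10) = 4·10/gcd(4, 10) = 40/2 = 20, so 20 ∣ n. Since 5 ∣ 20, it follows that 5 ∣ n.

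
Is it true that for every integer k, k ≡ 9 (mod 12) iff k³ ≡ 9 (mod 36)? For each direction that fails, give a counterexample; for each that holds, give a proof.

(⇒) Suppose k ≡ 9 (mod 12). Working modulo 36, k ∈ {9, 21, 33}; for each such r, r³ ≡ 9 (mod 36).

(⇐) Conversely, the residues r modulo 36 with r³ ≡ 9 (mod 36) are exactly {9, 21, 33}, and each is ≡ 9 (mod 12).

Both directions hold; the statement is true.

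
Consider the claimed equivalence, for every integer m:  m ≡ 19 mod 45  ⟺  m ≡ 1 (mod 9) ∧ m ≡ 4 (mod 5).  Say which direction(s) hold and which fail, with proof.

(→) Suppose m ≡ 19 (mod 45); write m = 45j + 19. Since 9 ∣ 45, reducing mod 9 gives m ≡ 19 ≡ 1 (mod 9); since 5 ∣ 45, reducing mod 5 gives m ≡ 19 ≡ 4 (mod 5).

(←) Conversely, if m ≡ 1 (mod 9) and m ≡ 4 (mod 5), then by the Chinese remainder theorem m ≡ 19 (mod 45). This is exactly m ≡ 19 (mod 45).

Equivalent; both directions hold.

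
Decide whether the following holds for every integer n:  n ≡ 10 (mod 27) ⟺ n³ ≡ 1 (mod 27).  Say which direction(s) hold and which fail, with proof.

(⇒) Suppose n ≡ 10 (mod 27). Write n = 27j + 10. Then (27j + 10)³ = 19683j³ + 21870j² + 8100j + 1000 = 27(729j³ + 810j² + 300j + 37) + 1, so n³ ≡ 1 (mod 27).

(⇐) This fails: take n = 1. Then 1³ = 1 ≡ 1 (mod 27), yet 1 ≡ 1 (mod 27), not 10.

(⇒) holds; (⇐) fails.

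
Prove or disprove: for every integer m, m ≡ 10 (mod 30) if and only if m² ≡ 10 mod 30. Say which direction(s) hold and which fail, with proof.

[⇐] This fails: take m = 20. Then 20² = 400 ≡ 10 (mod 30), yet 20 ≡ 20 (mod 30), not 10.

[⇒] Suppose m ≡ 10 (mod 30). Write m = 30j + 10. Then (30j + 10)² = 900j² + 600j + 100 = 30(30j² + 20j + 3) + 10, so m² ≡ 10 (mod 30).

Only the forward direction holds.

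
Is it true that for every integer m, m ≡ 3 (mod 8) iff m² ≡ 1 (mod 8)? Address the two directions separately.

(⟹) Suppose m ≡ 3 (mod 8). Write m = 8j + 3. Then (8j + 3)² = 64j² + 48j + 9 = 8(8j² + 6j + 1) + 1, so m² ≡ 1 (mod 8).

(⟸) This fails: take m = 1. Then 1² = 1 ≡ 1 (mod 8), yet 1 ≡ 1 (mod 8), not 3.

The forward direction holds; the converse fails.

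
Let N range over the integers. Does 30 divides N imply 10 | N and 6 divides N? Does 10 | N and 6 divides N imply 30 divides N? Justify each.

(⟹) If 30 ∣ N, write N = 30q. Since 30 = 3·10, N = 10·(3q), so 10 ∣ N; and since 30 = 5·6, N = 6·(5q), so 6 ∣ N.

(⟸) Suppose 10 ∣ N and 6 ∣ N. Any common multiple of 10 and 6 is a multiple of their lcm; here lcm(10, 6) = 10·6/gcd(10, 6) = 60/2 = 30, so 30 ∣ N.

Both directions hold.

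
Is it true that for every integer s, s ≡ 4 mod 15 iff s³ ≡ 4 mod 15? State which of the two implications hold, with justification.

Equivalent; both directions hold.

(⇒) Suppose s ≡ 4 mod 15. Write s = 15j + 4. Then (15j + 4)³ = 3375j³ + 2700j² + 720j + 64 = 15(225j³ + 180j² + 48j + 4) + 4, so s³ ≡ 4 (mod 15).

(⇐) Conversely, suppose s³ ≡ 4 (mod 15). The only residue r in {0, …, 14} with r³ ≡ 4 (mod 15) is r = 4, so s ≡ 4 (mod 15).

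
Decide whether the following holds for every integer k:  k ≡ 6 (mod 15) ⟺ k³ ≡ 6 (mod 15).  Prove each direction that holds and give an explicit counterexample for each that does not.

(→) Suppose k ≡ 6 (mod 15). Write k = 15j + 6. Then (15j + 6)³ = 3375j³ + 4050j² + 1620j + 216 = 15(225j³ + 270j² + 108j + 14) + 6, so k³ ≡ 6 (mod 15).

(←) Conversely, suppose k³ ≡ 6 (mod 15). The only residue r in {0, …, 14} with r³ ≡ 6 (mod 15) is r = 6, so k ≡ 6 (mod 15).

Both directions hold; the statement is true.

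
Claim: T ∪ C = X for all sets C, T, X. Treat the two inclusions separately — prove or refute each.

(⊆) fails and (⊇) fails.

Forward inclusion. This inclusion fails. Take C = {1}, T = ∅, X = ∅; then 1 ∈ T ∪ C but 1 ∉ X.

Reverse inclusion. This inclusion fails. Take C = ∅, T = ∅, X = {1}; then 1 ∈ X but 1 ∉ T ∪ C.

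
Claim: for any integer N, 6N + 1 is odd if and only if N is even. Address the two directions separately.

Only the converse holds.

Converse. Suppose N is even. Since 6 is even, 6N is even for every N, so 6N + 1 has the same parity as 1, which is odd. Hence 6N + 1 is odd.

Forward direction. This fails: take N = 7. Then 6N + 1 = 43, which is odd, yet N = 7 is odd, not even.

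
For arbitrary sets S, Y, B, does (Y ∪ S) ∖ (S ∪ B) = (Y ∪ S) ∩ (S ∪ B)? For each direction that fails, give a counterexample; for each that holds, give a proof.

(⊆) fails and (⊇) fails.

Forward inclusion. This inclusion fails. Take S = ∅, Y = {1}, B = ∅; then 1 ∈ (Y ∪ S) ∖ (S ∪ B) but 1 ∉ (Y ∪ S) ∩ (S ∪ B).

Reverse inclusion. This inclusion fails. Take S = {1}, Y = ∅, B = ∅; then 1 ∈ (Y ∪ S) ∩ (S ∪ B) but 1 ∉ (Y ∪ S) ∖ (S ∪ B).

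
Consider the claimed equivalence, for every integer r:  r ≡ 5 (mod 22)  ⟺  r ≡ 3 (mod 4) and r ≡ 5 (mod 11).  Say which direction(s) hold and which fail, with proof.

(⇐) If r ≡ 3 (mod 4) and r ≡ 5 (mod 11), then by the Chinese remainder theorem r ≡ 27 (mod 44). Since 27 ≡ 5 (mod 22) and 22 ∣ 44, we get r ≡ 5 (mod 22).

(⇒) This fails: r = 5 gives 5 ≡ 5 (mod 22) but 5 ≡ 1 (mod 4), so the conjunction on the right does not hold.

Not equivalent: only (⇐) holds.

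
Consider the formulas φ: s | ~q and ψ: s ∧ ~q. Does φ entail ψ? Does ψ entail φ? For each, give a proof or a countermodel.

(⇐) Assume the antecedent. If q is true, the antecedent cannot hold. If q is false, s | ~q reduces to true regardless of the other variables. Either way s | ~q holds.

(⇒) This fails. Under q = F, s = F, the left side is true but the right side is false.

(⇒) fails; (⇐) holds.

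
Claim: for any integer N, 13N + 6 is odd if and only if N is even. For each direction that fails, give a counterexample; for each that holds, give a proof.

Neither implication holds.

(→) This fails: N = 5 gives 13N + 6 = 71, which is odd, but 5 is odd, not even.

(←) This also fails: N = 0 is even, but 13N + 6 = 6 is even, not odd.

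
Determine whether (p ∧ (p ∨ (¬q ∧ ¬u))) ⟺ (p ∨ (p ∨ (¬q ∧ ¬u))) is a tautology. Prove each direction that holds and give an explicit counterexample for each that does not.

Only the forward direction holds.

[⇐] This fails. Under q = F, p = F, u = F, the left side is false but the right side is true.

[⇒] Assume the antecedent. If q is true, the antecedent forces (q = T, p = T, u = F) or (q = T, p = T, u = T), and p ∨ (p ∨ (¬q ∧ ¬u)) holds there. If q is false, the antecedent forces (q = F, p = T, u = F) or (q = F, p = T, u = T), and p ∨ (p ∨ (¬q ∧ ¬u)) holds there. Either way p ∨ (p ∨ (¬q ∧ ¬u)) holds.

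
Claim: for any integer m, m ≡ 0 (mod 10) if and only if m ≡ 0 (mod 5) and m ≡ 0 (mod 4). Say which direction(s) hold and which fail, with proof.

(⟹) This fails: m = 10 gives 10 ≡ 0 (mod 10) but 10 ≡ 2 (mod 4), so the conjunction on the right does not hold.

(⟸) Conversely, if m ≡ 0 (mod 5) and m ≡ 0 (mod 4), then by the Chinese remainder theorem m ≡ 0 (mod 20). Since 0 ≡ 0 (mod 10) and 10 ∣ 20, we get m ≡ 0 (mod 10).

(⇒) fails; (⇐) holds.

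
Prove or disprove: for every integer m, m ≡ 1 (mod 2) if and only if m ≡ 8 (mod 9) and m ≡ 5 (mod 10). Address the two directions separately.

[⇒] This fails: m = 1 gives 1 ≡ 1 (mod 2) but 1 ≡ 1 (mod 9), so the conjunction on the right does not hold.

[⇐] Conversely, if m ≡ 8 (mod 9) and m ≡ 5 (mod 10), then by the Chinese remainder theorem m ≡ 35 (mod 90). Since 35 ≡ 1 (mod 2) and 2 ∣ 90, we get m ≡ 1 (mod 2).

The forward direction fails; the converse holds.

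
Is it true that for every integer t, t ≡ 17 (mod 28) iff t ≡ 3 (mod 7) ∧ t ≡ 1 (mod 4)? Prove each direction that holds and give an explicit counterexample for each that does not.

Both directions hold.

Forward direction. Suppose t ≡ 17 (mod 28); write t = 28j + 17. Since 7 ∣ 28, reducing mod 7 gives t ≡ 17 ≡ 3 (mod 7); since 4 ∣ 28, reducing mod 4 gives t ≡ 17 ≡ 1 (mod 4).

Converse. If t ≡ 3 (mod 7) and t ≡ 1 (mod 4), then by the Chinese remainder theorem t ≡ 17 (mod 28). This is exactly t ≡ 17 (mod 28).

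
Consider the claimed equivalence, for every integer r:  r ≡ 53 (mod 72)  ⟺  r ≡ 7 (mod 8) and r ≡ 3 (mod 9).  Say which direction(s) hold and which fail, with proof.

Both directions fail.

(⟹) This fails: r = 53 gives 53 ≡ 53 (mod 72) but 53 ≡ 5 (mod 8), so the conjunction on the right does not hold.

(⟸) This fails: r = 39 satisfies both congruences on the right (39 ≡ 7 mod 8 and 39 ≡ 3 mod 9) yet 39 ≡ 39 (mod 72), not 53.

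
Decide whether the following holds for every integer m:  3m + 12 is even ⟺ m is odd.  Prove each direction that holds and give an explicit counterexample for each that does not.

Both directions fail.

(⟹) This fails: m = 2 gives 3m + 12 = 18, which is even, but 2 is even, not odd.

(⟸) This also fails: m = 7 is odd, but 3m + 12 = 33 is odd, not even.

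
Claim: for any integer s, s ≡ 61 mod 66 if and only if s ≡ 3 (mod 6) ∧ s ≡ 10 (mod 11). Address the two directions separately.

(⇒) This fails: s = 61 gives 61 ≡ 61 (mod 66) but 61 ≡ 1 (mod 6), so the conjunction on the right does not hold.

(⇐) This fails: s = 21 satisfies both congruences on the right (21 ≡ 3 mod 6 and 21 ≡ 10 mod 11) yet 21 ≡ 21 (mod 66), not 61.

Neither implication holds.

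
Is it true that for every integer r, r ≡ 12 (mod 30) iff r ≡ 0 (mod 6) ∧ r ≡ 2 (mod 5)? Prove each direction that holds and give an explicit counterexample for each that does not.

(⟸) If r ≡ 0 (mod 6) and r ≡ 2 (mod 5), then by the Chinese remainder theorem r ≡ 12 (mod 30). This is exactly r ≡ 12 (mod 30).

(⟹) Suppose r ≡ 12 (mod 30); write r = 30j + 12. Since 6 ∣ 30, reducing mod 6 gives r ≡ 12 ≡ 0 (mod 6); since 5 ∣ 30, reducing mod 5 gives r ≡ 12 ≡ 2 (mod 5).

Equivalent; both directions hold.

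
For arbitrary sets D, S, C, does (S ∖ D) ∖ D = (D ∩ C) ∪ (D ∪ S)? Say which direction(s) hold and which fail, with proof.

Only the forward inclusion holds.

(⟹) Let x ∈ (S ∖ D) ∖ D. Then either x ∈ S and x ∉ D, C; or x ∈ S ∩ C and x ∉ D. In each case x ∈ (D ∩ C) ∪ (D ∪ S), so (S ∖ D) ∖ D ⊆ (D ∩ C) ∪ (D ∪ S).

(⟸) This inclusion fails. Take D = {1}, S = ∅, C = ∅; then 1 ∈ (D ∩ C) ∪ (D ∪ S) but 1 ∉ (S ∖ D) ∖ D.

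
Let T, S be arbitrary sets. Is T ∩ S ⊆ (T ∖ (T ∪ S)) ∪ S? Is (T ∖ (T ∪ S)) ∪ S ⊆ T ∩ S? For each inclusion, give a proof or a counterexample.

Forward inclusion. Let x ∈ T ∩ S. Then x ∈ T ∩ S, from which x ∈ (T ∖ (T ∪ S)) ∪ S.

Reverse inclusion. This inclusion fails. Take T = ∅, S = {1}; then 1 ∈ (T ∖ (T ∪ S)) ∪ S but 1 ∉ T ∩ S.

(⊆) holds; (⊇) fails.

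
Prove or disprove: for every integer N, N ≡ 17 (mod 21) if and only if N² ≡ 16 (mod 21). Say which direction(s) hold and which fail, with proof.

Not equivalent: only (⇒) holds.

Converse. This fails: take N = 4. Then 4² = 16 ≡ 16 (mod 21), yet 4 ≡ 4 (mod 21), not 17.

Forward direction. Suppose N ≡ 17 (mod 21). Write N = 21j + 17. Then (21j + 17)² = 441j² + 714j + 289 = 21(21j² + 34j + 13) + 16, so N² ≡ 16 (mod 21).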